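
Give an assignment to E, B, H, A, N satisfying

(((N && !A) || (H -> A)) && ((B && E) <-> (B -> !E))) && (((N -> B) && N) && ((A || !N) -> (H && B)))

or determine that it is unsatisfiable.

UNSATISFIABLE

The conjunct (B && E) <-> (B -> !E) is unsatisfiable on its own:
  E=F, B=F: evaluates to False.
  E=F, B=T: evaluates to False.
  E=T, B=F: evaluates to False.
  E=T, B=T: evaluates to False.
So the whole conjunction is unsatisfiable.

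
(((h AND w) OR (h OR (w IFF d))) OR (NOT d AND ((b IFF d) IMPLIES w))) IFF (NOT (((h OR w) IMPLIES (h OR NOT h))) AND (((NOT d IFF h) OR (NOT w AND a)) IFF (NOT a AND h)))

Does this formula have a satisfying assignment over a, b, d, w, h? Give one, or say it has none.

a: False; b: False; d: True; w: False; h: False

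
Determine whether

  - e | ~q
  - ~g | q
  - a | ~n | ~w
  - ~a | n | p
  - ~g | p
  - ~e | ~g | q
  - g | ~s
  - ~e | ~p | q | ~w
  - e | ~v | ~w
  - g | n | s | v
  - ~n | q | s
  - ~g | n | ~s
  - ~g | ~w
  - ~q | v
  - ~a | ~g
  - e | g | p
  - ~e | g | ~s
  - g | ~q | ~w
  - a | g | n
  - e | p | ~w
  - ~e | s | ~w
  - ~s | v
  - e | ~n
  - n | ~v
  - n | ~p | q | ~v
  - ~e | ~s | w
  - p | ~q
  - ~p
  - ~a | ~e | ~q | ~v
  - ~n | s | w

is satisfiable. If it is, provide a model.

Case p = True:
  Clause (~p) is falsified — contradiction.
Case p = False:
  (~g | p) forces g = False.
  (g | ~s) forces s = False.
  (e | g | p) forces e = True.
  (~e | s | ~w) forces w = False.
  (p | ~q) forces q = False.
  (~n | q | s) forces n = False.
  (~a | n | p) forces a = False.
  Clause (a | g | n) is falsified — contradiction.
Both cases fail, so the formula is unsatisfiable.

UNSATISFIABLE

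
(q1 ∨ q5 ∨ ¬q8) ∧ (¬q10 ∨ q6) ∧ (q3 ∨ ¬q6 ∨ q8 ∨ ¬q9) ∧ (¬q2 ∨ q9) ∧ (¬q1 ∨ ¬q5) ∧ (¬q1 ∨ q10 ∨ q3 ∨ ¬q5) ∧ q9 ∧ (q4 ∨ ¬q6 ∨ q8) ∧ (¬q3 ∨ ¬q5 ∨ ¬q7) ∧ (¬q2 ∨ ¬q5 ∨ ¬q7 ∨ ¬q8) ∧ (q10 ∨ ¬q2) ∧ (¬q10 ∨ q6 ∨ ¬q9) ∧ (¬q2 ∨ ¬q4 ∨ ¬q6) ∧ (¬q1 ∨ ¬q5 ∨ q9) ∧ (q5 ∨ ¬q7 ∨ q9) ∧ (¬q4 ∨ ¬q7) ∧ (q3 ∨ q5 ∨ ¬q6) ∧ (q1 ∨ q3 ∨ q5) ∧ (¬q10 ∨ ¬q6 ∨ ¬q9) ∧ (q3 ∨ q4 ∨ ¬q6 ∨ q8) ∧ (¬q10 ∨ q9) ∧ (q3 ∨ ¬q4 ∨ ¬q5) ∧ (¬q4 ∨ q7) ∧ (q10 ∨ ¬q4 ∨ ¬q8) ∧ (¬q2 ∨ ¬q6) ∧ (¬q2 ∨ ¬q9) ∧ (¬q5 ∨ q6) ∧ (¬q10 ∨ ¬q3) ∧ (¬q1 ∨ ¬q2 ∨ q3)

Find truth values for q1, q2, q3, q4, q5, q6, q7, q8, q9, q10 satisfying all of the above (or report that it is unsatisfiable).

Unit clause (q9) forces q9 = True.
In (¬q2 ∨ ¬q9) only ¬q2 is left, so q2 = False.
Set q1 = False.
Set q3 = True.
  then (¬q10 ∨ ¬q3) forces q10 = False.
Try q4 = True:
  (¬q4 ∨ ¬q7) forces q7 = False.
  clause (¬q4 ∨ q7) is falsified — backtrack.
So q4 = False.
Set q5 = False.
  then (q1 ∨ q5 ∨ ¬q8) forces q8 = False.
  then (q4 ∨ ¬q6 ∨ q8) forces q6 = False.
Set q7 = False.
All clauses satisfied.

q1 = False, q2 = False, q3 = True, q4 = False, q5 = False, q6 = False, q7 = False, q8 = False, q9 = True, q10 = False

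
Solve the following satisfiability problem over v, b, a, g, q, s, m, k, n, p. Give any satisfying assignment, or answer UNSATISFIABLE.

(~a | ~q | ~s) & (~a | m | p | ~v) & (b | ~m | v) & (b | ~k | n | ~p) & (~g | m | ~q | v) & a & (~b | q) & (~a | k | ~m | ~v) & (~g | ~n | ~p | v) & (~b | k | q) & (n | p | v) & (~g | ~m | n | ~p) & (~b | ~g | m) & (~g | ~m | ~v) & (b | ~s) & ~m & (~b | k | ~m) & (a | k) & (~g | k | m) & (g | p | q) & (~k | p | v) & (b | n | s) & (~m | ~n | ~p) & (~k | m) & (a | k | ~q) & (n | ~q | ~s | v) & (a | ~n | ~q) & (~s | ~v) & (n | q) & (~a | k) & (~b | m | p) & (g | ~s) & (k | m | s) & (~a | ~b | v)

Case a = True:
  (~m) forces m = False.
  (~k | m) forces k = False.
  Clause (~a | k) is falsified — contradiction.
Case a = False:
  Clause (a) is falsified — contradiction.
Both cases fail, so the formula is unsatisfiable.

No satisfying assignment exists.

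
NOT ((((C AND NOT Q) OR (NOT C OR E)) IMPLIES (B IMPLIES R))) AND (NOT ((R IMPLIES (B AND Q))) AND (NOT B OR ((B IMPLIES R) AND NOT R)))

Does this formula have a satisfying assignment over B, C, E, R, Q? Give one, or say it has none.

Unsatisfiable — no assignment works.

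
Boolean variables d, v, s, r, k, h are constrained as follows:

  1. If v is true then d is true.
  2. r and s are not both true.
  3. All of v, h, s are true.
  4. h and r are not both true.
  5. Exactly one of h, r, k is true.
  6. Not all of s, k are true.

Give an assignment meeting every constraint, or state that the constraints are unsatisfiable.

d = True, v = True, s = True, r = False, k = False, h = True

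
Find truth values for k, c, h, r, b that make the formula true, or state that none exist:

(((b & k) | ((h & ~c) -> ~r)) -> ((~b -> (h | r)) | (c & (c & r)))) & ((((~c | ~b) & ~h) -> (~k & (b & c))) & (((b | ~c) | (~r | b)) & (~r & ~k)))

k: False, c: True, h: True, r: False, b: True

  ((b & k) | ((h & ~c) -> ~r)) -> ((~b -> (h | r)) | (c & (c & r))) = True
    (b & k) | ((h & ~c) -> ~r) = True
      b & k = False
      (h & ~c) -> ~r = True
        h & ~c = False
          ~c = False
        ~r = True
    (~b -> (h | r)) | (c & (c & r)) = True
      ~b -> (h | r) = True
        ~b = False
        h | r = True
      c & (c & r) = False
        c & r = False
  (((~c | ~b) & ~h) -> (~k & (b & c))) & (((b | ~c) | (~r | b)) & (~r & ~k)) = True
    ((~c | ~b) & ~h) -> (~k & (b & c)) = True
      (~c | ~b) & ~h = False
        ~c | ~b = False
          ~c = False
          ~b = False
        ~h = False
      ~k & (b & c) = True
        ~k = True
        b & c = True
    ((b | ~c) | (~r | b)) & (~r & ~k) = True
      (b | ~c) | (~r | b) = True
        b | ~c = True
          ~c = False
        ~r | b = True
          ~r = True
      ~r & ~k = True
        ~r = True
        ~k = True
Both conjuncts True, so the formula holds.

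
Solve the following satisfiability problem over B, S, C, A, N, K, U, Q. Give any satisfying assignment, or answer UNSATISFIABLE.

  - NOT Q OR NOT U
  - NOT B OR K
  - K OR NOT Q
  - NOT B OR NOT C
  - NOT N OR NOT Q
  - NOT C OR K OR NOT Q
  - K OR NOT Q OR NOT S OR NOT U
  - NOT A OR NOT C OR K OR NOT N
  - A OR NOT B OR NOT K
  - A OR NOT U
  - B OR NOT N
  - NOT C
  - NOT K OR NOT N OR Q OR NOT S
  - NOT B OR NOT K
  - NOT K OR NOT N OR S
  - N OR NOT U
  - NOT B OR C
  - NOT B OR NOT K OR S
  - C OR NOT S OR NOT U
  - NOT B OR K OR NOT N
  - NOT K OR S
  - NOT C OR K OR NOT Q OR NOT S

B: False; S: False; C: False; A: False; N: False; K: False; U: False; Q: False

Unit clause (NOT C) forces C = False.
In (NOT B OR C) only NOT B is left, so B = False.
In (B OR NOT N) only NOT N is left, so N = False.
In (N OR NOT U) only NOT U is left, so U = False.
Set S = False.
  then (NOT K OR S) forces K = False.
  then (K OR NOT Q) forces Q = False.
Set A = False.
All clauses satisfied.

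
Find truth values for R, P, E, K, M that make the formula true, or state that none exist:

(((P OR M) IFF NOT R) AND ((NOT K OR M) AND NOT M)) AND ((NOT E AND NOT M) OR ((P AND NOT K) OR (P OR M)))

R = False; P = True; E = False; K = False; M = False

  ((P OR M) IFF NOT R) AND ((NOT K OR M) AND NOT M) = True
    (P OR M) IFF NOT R = True
      P OR M = True
      NOT R = True
    (NOT K OR M) AND NOT M = True
      NOT K OR M = True
        NOT K = True
      NOT M = True
  (NOT E AND NOT M) OR ((P AND NOT K) OR (P OR M)) = True
    NOT E AND NOT M = True
      NOT E = True
      NOT M = True
    (P AND NOT K) OR (P OR M) = True
      P AND NOT K = True
        NOT K = True
      P OR M = True
Both conjuncts True, so the formula holds.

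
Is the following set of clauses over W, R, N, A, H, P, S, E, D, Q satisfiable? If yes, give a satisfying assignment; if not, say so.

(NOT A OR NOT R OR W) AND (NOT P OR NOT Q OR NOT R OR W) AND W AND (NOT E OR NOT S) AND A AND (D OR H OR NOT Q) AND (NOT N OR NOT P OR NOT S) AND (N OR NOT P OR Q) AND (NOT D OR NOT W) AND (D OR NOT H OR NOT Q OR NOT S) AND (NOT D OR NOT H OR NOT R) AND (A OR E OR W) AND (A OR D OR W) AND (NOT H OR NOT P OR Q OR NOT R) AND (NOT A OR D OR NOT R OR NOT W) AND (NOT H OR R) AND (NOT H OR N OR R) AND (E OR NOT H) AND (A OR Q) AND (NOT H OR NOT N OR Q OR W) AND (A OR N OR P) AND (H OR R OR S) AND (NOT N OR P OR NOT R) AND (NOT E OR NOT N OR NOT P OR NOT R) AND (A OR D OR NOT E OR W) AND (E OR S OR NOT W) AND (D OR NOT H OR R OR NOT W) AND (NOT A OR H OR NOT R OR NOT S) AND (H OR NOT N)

W = True; R = False; N = False; A = True; H = False; P = False; S = True; E = False; D = False; Q = False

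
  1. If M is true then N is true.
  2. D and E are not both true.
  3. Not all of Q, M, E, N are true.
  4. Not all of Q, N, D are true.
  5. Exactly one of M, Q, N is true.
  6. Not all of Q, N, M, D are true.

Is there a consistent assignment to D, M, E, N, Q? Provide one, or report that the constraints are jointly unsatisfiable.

D = True; M = False; E = False; N = False; Q = True

  (1) M=F ⇒ N: vacuous ✓
  (2) D=T, E=F — not both ✓
  (3) {Q, M, E, N}: 1/4 true — not all ✓
  (4) {Q, N, D}: 2/3 true — not all ✓
  (5) {M, Q, N}: 1 true — exactly one ✓
  (6) {Q, N, M, D}: 2/4 true — not all ✓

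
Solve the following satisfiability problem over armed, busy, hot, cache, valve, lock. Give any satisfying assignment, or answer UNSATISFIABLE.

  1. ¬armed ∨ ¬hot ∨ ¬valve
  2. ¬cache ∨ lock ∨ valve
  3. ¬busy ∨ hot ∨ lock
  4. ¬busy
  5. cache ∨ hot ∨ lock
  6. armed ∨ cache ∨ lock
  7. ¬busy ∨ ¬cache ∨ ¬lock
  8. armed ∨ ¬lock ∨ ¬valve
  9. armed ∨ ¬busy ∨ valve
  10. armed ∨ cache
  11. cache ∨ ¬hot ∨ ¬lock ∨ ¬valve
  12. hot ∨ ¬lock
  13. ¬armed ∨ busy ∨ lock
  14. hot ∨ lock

armed: False, busy: False, hot: True, cache: True, valve: False, lock: True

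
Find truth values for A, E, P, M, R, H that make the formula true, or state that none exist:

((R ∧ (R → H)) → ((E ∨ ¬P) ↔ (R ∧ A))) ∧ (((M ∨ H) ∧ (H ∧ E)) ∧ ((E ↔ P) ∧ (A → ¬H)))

A = False, E = True, P = True, M = True, R = False, H = True

  (R ∧ (R → H)) → ((E ∨ ¬P) ↔ (R ∧ A)) = True
    R ∧ (R → H) = False
      R → H = True
    (E ∨ ¬P) ↔ (R ∧ A) = False
      E ∨ ¬P = True
        ¬P = False
      R ∧ A = False
  ((M ∨ H) ∧ (H ∧ E)) ∧ ((E ↔ P) ∧ (A → ¬H)) = True
    (M ∨ H) ∧ (H ∧ E) = True
      M ∨ H = True
      H ∧ E = True
    (E ↔ P) ∧ (A → ¬H) = True
      E ↔ P = True
      A → ¬H = True
        ¬H = False
Both conjuncts True, so the formula holds.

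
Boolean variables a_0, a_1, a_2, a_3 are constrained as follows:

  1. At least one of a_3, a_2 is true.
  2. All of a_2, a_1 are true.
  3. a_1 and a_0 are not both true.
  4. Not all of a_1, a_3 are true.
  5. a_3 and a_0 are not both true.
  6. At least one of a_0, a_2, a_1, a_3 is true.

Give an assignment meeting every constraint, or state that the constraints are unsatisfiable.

a_0 = False; a_1 = True; a_2 = True; a_3 = False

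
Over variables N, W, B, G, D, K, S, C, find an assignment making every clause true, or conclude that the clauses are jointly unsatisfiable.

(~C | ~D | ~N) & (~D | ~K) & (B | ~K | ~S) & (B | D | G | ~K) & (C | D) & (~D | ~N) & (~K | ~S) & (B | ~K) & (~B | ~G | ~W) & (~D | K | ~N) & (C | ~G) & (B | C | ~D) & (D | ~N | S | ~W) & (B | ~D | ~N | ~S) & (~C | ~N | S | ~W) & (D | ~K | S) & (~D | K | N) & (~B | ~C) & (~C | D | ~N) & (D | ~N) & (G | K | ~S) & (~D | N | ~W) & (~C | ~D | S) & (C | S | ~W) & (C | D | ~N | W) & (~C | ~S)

Try N = True:
  (~D | ~N) forces D = False.
  clause (D | ~N) is falsified — backtrack.
So N = False.
Set W = False.
Set B = False.
  then (B | ~K) forces K = False.
  then (~D | K | N) forces D = False.
  then (C | D) forces C = True.
  then (~C | ~S) forces S = False.
Set G = False.
All clauses satisfied.

N=F, W=F, B=F, G=F, D=F, K=F, S=F, C=T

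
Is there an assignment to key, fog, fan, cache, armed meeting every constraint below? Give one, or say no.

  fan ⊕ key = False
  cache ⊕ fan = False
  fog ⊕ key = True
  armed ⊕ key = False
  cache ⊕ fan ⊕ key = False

key = False; fog = True; fan = False; cache = False; armed = False

fan ⊕ key = F ⊕ F = False ✓
cache ⊕ fan = F ⊕ F = False ✓
fog ⊕ key = T ⊕ F = True ✓
armed ⊕ key = F ⊕ F = False ✓
cache ⊕ fan ⊕ key = F ⊕ F ⊕ F = False ✓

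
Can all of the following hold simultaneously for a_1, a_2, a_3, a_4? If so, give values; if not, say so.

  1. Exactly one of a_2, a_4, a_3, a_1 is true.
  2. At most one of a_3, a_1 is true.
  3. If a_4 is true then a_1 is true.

a_1 = True, a_2 = False, a_3 = False, a_4 = False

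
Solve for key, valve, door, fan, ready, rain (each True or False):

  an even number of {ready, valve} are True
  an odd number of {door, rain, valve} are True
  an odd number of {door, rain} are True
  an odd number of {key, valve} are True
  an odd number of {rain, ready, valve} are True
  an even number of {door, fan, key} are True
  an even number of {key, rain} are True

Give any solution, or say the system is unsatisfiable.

key = True; valve = False; door = False; fan = True; ready = False; rain = True

{ready, valve}: 0 true → even ✓
{door, rain, valve}: 1 true → odd ✓
{door, rain}: 1 true → odd ✓
{key, valve}: 1 true → odd ✓
{rain, ready, valve}: 1 true → odd ✓
{door, fan, key}: 2 true → even ✓
{key, rain}: 2 true → even ✓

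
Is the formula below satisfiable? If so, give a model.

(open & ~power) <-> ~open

power = True, open = True

  (open & ~power) <-> ~open = True
    open & ~power = False
      ~power = False
    ~open = False
The formula evaluates to True.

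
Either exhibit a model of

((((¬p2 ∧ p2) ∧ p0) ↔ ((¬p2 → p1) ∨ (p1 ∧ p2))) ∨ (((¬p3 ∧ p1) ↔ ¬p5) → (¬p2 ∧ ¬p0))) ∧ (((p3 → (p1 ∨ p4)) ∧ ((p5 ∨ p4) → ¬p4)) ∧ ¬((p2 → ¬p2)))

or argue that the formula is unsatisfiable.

p0=F; p1=F; p2=T; p3=F; p4=F; p5=F

  (((¬p2 ∧ p2) ∧ p0) ↔ ((¬p2 → p1) ∨ (p1 ∧ p2))) ∨ (((¬p3 ∧ p1) ↔ ¬p5) → (¬p2 ∧ ¬p0)) = True
    ((¬p2 ∧ p2) ∧ p0) ↔ ((¬p2 → p1) ∨ (p1 ∧ p2)) = False
      (¬p2 ∧ p2) ∧ p0 = False
        ¬p2 ∧ p2 = False
          ¬p2 = False
      (¬p2 → p1) ∨ (p1 ∧ p2) = True
        ¬p2 → p1 = True
          ¬p2 = False
        p1 ∧ p2 = False
    ((¬p3 ∧ p1) ↔ ¬p5) → (¬p2 ∧ ¬p0) = True
      (¬p3 ∧ p1) ↔ ¬p5 = False
        ¬p3 ∧ p1 = False
          ¬p3 = True
        ¬p5 = True
      ¬p2 ∧ ¬p0 = False
        ¬p2 = False
        ¬p0 = True
  ((p3 → (p1 ∨ p4)) ∧ ((p5 ∨ p4) → ¬p4)) ∧ ¬((p2 → ¬p2)) = True
    (p3 → (p1 ∨ p4)) ∧ ((p5 ∨ p4) → ¬p4) = True
      p3 → (p1 ∨ p4) = True
        p1 ∨ p4 = False
      (p5 ∨ p4) → ¬p4 = True
        p5 ∨ p4 = False
        ¬p4 = True
    ¬((p2 → ¬p2)) = True
      p2 → ¬p2 = False
        ¬p2 = False
Both conjuncts True, so the formula holds.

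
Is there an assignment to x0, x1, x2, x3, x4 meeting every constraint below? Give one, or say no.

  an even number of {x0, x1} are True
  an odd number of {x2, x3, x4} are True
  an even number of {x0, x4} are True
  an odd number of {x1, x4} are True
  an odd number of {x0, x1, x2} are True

No satisfying assignment exists.

Adding constraints 1, 3, 4 mod 2: every variable appears an even number of times on the left, so the left side is 0.
But the right sides sum to 1 (mod 2). 0 ≠ 1 — the system is inconsistent.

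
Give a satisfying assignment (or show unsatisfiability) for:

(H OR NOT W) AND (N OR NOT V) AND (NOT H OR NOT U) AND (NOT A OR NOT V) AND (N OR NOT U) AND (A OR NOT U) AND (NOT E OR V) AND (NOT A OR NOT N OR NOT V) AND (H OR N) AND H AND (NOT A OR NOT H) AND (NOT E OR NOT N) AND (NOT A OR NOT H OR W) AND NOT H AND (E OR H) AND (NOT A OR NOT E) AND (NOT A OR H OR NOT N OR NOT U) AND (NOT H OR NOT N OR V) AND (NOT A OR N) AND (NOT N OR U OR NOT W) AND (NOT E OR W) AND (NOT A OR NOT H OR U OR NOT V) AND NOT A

Case H = True:
  Clause (NOT H) is falsified — contradiction.
Case H = False:
  Clause (H) is falsified — contradiction.
Both cases fail, so the formula is unsatisfiable.

UNSATISFIABLE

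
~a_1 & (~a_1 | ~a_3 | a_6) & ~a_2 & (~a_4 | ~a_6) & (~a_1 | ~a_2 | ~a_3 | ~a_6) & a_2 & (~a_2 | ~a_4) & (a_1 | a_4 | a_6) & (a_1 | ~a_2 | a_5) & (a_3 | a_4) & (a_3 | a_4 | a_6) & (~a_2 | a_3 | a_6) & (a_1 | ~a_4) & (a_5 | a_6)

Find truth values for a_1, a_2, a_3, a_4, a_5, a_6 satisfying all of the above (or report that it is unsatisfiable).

Case a_2 = True:
  Clause (~a_2) is falsified — contradiction.
Case a_2 = False:
  Clause (a_2) is falsified — contradiction.
Both cases fail, so the formula is unsatisfiable.

UNSATISFIABLE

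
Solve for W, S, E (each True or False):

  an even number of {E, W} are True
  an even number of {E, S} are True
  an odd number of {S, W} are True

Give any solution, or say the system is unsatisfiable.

Adding constraints 1, 2, 3 mod 2: every variable appears an even number of times on the left, so the left side is 0.
But the right sides sum to 1 (mod 2). 0 ≠ 1 — the system is inconsistent.

No satisfying assignment exists.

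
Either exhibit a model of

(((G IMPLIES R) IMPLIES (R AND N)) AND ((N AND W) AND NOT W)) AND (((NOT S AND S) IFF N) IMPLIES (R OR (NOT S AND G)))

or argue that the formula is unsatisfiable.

Case W = True: the conjunct NOT W is False.
Case W = False: the conjunct W is False.
Both cases fail — unsatisfiable.

Unsatisfiable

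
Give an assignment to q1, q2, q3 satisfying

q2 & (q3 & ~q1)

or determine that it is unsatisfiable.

q1 = False, q2 = True, q3 = True

  q3 & ~q1 = True
    ~q1 = True
Both conjuncts True, so the formula holds.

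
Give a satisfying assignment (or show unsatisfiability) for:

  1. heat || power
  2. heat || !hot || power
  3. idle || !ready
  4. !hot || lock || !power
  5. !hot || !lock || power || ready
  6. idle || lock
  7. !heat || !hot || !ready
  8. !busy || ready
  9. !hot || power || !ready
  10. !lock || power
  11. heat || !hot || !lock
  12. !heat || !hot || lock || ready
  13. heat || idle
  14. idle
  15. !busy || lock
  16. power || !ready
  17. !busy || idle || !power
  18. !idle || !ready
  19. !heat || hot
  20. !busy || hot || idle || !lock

ready=F; power=T; idle=T; hot=F; lock=T; busy=F; heat=F

Unit clause (idle) forces idle = True.
In (!idle || !ready) only !ready is left, so ready = False.
In (!busy || ready) only !busy is left, so busy = False.
Try power = False:
  (heat || power) forces heat = True.
  (!lock || power) forces lock = False.
  (!heat || !hot || lock || ready) forces hot = False.
  clause (!heat || hot) is falsified — backtrack.
So power = True.
Set hot = False.
  then (!heat || hot) forces heat = False.
Set lock = True.
All clauses satisfied.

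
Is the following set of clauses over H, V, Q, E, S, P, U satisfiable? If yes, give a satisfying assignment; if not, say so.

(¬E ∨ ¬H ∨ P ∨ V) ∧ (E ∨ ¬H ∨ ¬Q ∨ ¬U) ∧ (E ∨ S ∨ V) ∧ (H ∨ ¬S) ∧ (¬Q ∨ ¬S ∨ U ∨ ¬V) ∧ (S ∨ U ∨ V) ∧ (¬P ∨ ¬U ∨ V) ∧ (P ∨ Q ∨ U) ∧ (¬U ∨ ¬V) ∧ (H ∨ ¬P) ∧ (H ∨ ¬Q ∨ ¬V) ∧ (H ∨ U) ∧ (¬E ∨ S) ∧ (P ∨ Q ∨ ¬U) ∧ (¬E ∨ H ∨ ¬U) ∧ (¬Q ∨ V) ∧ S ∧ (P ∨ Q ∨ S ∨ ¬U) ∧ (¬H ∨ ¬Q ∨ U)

Unit clause (S) forces S = True.
In (H ∨ ¬S) only H is left, so H = True.
Set V = False.
  then (¬Q ∨ V) forces Q = False.
Set E = False.
Set P = True.
  then (¬P ∨ ¬U ∨ V) forces U = False.
All clauses satisfied.

H=T, V=F, Q=F, E=F, S=T, P=T, U=F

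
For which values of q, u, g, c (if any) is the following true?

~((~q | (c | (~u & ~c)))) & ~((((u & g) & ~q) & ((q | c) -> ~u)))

q = True; u = True; g = False; c = False

  ~((~q | (c | (~u & ~c)))) = True
    ~q | (c | (~u & ~c)) = False
      ~q = False
      c | (~u & ~c) = False
        ~u & ~c = False
          ~u = False
          ~c = True
  ~((((u & g) & ~q) & ((q | c) -> ~u))) = True
    ((u & g) & ~q) & ((q | c) -> ~u) = False
      (u & g) & ~q = False
        u & g = False
        ~q = False
      (q | c) -> ~u = False
        q | c = True
        ~u = False
Both conjuncts True, so the formula holds.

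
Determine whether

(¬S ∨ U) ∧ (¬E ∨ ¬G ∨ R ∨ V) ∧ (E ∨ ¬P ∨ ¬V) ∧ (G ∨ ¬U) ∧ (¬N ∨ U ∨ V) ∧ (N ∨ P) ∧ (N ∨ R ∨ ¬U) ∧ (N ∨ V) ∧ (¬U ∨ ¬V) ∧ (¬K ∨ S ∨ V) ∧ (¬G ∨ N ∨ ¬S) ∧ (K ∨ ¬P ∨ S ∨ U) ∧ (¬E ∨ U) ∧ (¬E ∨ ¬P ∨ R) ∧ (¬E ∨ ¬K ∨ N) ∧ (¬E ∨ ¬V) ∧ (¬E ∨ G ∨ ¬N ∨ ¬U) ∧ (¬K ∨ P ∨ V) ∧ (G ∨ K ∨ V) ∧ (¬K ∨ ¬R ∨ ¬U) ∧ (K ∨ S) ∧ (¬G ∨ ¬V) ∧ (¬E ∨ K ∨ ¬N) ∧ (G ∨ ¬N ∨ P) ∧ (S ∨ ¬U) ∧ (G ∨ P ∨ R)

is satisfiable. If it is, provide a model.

G=T; S=T; N=T; P=T; U=T; E=F; V=F; R=T; K=F

Set G = True.
  then (¬G ∨ ¬V) forces V = False.
  then (N ∨ V) forces N = True.
  then (¬N ∨ U ∨ V) forces U = True.
  then (S ∨ ¬U) forces S = True.
Set P = True.
Try E = True:
  (¬E ∨ ¬G ∨ R ∨ V) forces R = True.
  (¬K ∨ ¬R ∨ ¬U) forces K = False.
  clause (¬E ∨ K ∨ ¬N) is falsified — backtrack.
So E = False.
Set R = True.
  then (¬K ∨ ¬R ∨ ¬U) forces K = False.
All clauses satisfied.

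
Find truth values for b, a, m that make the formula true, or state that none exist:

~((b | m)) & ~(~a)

b = False, a = True, m = False

  ~((b | m)) = True
    b | m = False
  ~(~a) = True
    ~a = False
Both conjuncts True, so the formula holds.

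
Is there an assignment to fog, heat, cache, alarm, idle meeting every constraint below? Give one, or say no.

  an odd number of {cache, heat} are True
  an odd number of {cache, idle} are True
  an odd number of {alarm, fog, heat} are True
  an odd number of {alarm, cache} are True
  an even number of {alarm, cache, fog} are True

fog = True; heat = False; cache = True; alarm = False; idle = False

{cache, heat}: 1 true → odd ✓
{cache, idle}: 1 true → odd ✓
{alarm, fog, heat}: 1 true → odd ✓
{alarm, cache}: 1 true → odd ✓
{alarm, cache, fog}: 2 true → even ✓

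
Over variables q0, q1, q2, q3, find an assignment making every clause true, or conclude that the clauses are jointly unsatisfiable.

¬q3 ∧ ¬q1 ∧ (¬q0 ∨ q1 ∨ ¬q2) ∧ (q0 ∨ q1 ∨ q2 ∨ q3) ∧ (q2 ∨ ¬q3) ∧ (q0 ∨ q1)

q0: True; q1: False; q2: False; q3: False

Unit clause (¬q3) forces q3 = False.
Unit clause (¬q1) forces q1 = False.
In (q0 ∨ q1) only q0 is left, so q0 = True.
In (¬q0 ∨ q1 ∨ ¬q2) only ¬q2 is left, so q2 = False.
All clauses satisfied.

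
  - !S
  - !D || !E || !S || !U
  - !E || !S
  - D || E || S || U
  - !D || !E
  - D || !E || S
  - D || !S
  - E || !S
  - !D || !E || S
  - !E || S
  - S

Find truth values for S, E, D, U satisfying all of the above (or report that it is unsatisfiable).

Case S = True:
  Clause (!S) is falsified — contradiction.
Case S = False:
  Clause (S) is falsified — contradiction.
Both cases fail, so the formula is unsatisfiable.

UNSATISFIABLE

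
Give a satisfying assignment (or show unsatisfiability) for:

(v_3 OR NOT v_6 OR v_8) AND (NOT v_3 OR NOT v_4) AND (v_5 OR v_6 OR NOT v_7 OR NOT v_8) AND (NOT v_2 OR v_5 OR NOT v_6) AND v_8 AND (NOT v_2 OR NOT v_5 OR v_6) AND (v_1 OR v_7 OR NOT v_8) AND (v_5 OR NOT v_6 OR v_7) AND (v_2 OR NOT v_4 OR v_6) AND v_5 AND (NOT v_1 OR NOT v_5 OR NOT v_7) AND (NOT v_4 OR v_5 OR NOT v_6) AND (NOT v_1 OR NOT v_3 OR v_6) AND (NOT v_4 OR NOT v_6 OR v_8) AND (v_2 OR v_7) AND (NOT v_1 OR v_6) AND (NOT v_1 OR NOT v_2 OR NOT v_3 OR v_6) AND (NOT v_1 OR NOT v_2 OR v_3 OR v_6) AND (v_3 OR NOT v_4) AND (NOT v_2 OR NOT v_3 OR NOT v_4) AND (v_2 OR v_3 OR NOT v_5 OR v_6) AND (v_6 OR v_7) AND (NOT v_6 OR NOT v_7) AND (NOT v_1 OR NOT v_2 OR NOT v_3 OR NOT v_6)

Unit clause (v_8) forces v_8 = True.
Unit clause (v_5) forces v_5 = True.
Set v_1 = True.
  then (NOT v_1 OR NOT v_5 OR NOT v_7) forces v_7 = False.
  then (v_2 OR v_7) forces v_2 = True.
  then (NOT v_1 OR v_6) forces v_6 = True.
  then (NOT v_1 OR NOT v_2 OR NOT v_3 OR NOT v_6) forces v_3 = False.
  then (v_3 OR NOT v_4) forces v_4 = False.
All clauses satisfied.

v_1: True; v_2: True; v_3: False; v_4: False; v_5: True; v_6: True; v_7: False; v_8: True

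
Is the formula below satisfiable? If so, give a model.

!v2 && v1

v1: True; v2: False

  !v2 = True
Both conjuncts True, so the formula holds.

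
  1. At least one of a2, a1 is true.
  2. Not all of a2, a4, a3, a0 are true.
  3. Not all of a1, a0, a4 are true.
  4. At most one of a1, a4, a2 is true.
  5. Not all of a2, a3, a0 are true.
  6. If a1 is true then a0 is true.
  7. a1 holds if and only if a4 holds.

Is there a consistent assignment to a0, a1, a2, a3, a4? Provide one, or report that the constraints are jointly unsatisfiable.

a0=F, a1=F, a2=T, a3=T, a4=F

  (1) {a2, a1}: 1 true — at least one ✓
  (2) {a2, a4, a3, a0}: 2/4 true — not all ✓
  (3) {a1, a0, a4}: 0/3 true — not all ✓
  (4) {a1, a4, a2}: 1 true — at most one ✓
  (5) {a2, a3, a0}: 2/3 true — not all ✓
  (6) a1=F ⇒ a0: vacuous ✓
  (7) a1=F, a4=F — same ✓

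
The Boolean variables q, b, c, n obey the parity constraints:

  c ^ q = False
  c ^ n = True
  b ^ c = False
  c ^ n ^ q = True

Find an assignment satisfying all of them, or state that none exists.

q=F, b=F, c=F, n=T

c ^ q = F ^ F = False ✓
c ^ n = F ^ T = True ✓
b ^ c = F ^ F = False ✓
c ^ n ^ q = F ^ T ^ F = True ✓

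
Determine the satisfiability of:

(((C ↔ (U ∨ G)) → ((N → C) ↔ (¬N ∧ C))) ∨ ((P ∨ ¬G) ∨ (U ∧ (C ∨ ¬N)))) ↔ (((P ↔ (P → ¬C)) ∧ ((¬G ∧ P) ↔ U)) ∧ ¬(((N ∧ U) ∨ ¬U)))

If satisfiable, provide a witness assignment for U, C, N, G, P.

U: False; C: True; N: True; G: True; P: False

  (((C ↔ (U ∨ G)) → ((N → C) ↔ (¬N ∧ C))) ∨ ((P ∨ ¬G) ∨ (U ∧ (C ∨ ¬N)))) ↔ (((P ↔ (P → ¬C)) ∧ ((¬G ∧ P) ↔ U)) ∧ ¬(((N ∧ U) ∨ ¬U))) = True
    ((C ↔ (U ∨ G)) → ((N → C) ↔ (¬N ∧ C))) ∨ ((P ∨ ¬G) ∨ (U ∧ (C ∨ ¬N))) = False
      (C ↔ (U ∨ G)) → ((N → C) ↔ (¬N ∧ C)) = False
        C ↔ (U ∨ G) = True
          U ∨ G = True
        (N → C) ↔ (¬N ∧ C) = False
          N → C = True
          ¬N ∧ C = False
            ¬N = False
      (P ∨ ¬G) ∨ (U ∧ (C ∨ ¬N)) = False
        P ∨ ¬G = False
          ¬G = False
        U ∧ (C ∨ ¬N) = False
          C ∨ ¬N = True
            ¬N = False
    ((P ↔ (P → ¬C)) ∧ ((¬G ∧ P) ↔ U)) ∧ ¬(((N ∧ U) ∨ ¬U)) = False
      (P ↔ (P → ¬C)) ∧ ((¬G ∧ P) ↔ U) = False
        P ↔ (P → ¬C) = False
          P → ¬C = True
            ¬C = False
        (¬G ∧ P) ↔ U = True
          ¬G ∧ P = False
            ¬G = False
      ¬(((N ∧ U) ∨ ¬U)) = False
        (N ∧ U) ∨ ¬U = True
          N ∧ U = False
          ¬U = True
The formula evaluates to True.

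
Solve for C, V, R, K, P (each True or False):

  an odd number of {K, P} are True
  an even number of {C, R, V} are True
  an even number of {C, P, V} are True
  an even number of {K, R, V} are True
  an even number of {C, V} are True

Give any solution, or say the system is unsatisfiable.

C = True; V = True; R = False; K = True; P = False

{K, P}: 1 true → odd ✓
{C, R, V}: 2 true → even ✓
{C, P, V}: 2 true → even ✓
{K, R, V}: 2 true → even ✓
{C, V}: 2 true → even ✓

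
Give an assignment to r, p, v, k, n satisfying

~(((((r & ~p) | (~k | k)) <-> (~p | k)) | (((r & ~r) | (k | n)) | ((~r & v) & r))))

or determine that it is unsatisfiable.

r: True, p: True, v: True, k: False, n: False

  ~(((((r & ~p) | (~k | k)) <-> (~p | k)) | (((r & ~r) | (k | n)) | ((~r & v) & r)))) = True
    (((r & ~p) | (~k | k)) <-> (~p | k)) | (((r & ~r) | (k | n)) | ((~r & v) & r)) = False
      ((r & ~p) | (~k | k)) <-> (~p | k) = False
        (r & ~p) | (~k | k) = True
          r & ~p = False
            ~p = False
          ~k | k = True
            ~k = True
        ~p | k = False
          ~p = False
      ((r & ~r) | (k | n)) | ((~r & v) & r) = False
        (r & ~r) | (k | n) = False
          r & ~r = False
            ~r = False
          k | n = False
        (~r & v) & r = False
          ~r & v = False
            ~r = False
The formula evaluates to True.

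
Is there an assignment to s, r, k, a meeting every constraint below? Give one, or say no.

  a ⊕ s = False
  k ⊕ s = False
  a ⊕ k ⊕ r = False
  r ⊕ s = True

s=T, r=F, k=T, a=T

a ⊕ s = T ⊕ T = False ✓
k ⊕ s = T ⊕ T = False ✓
a ⊕ k ⊕ r = T ⊕ T ⊕ F = False ✓
r ⊕ s = F ⊕ T = True ✓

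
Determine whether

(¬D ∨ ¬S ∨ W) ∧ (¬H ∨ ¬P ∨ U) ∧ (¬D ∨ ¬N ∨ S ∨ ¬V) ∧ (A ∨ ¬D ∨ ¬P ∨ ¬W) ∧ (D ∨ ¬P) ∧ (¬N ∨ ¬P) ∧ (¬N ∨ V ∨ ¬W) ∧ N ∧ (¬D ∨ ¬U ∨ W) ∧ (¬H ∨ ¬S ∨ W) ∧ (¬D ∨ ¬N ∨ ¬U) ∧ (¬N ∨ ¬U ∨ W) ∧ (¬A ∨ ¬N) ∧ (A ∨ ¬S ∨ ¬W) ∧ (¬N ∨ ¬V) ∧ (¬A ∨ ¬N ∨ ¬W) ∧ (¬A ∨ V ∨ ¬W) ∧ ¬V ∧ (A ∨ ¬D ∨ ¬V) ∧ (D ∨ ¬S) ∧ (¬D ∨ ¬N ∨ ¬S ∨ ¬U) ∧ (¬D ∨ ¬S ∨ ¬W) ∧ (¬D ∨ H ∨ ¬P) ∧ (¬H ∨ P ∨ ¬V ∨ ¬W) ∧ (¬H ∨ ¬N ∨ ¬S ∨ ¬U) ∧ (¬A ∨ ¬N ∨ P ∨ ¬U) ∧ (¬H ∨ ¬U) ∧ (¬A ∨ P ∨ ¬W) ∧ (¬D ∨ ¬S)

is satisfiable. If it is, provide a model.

Unit clause (N) forces N = True.
In (¬A ∨ ¬N) only ¬A is left, so A = False.
In (¬N ∨ ¬V) only ¬V is left, so V = False.
In (¬N ∨ ¬P) only ¬P is left, so P = False.
In (¬N ∨ V ∨ ¬W) only ¬W is left, so W = False.
In (¬N ∨ ¬U ∨ W) only ¬U is left, so U = False.
Set D = True.
  then (¬D ∨ ¬S ∨ W) forces S = False.
Set H = False.
All clauses satisfied.

V=F; P=F; D=T; N=T; H=F; A=F; S=F; U=F; W=F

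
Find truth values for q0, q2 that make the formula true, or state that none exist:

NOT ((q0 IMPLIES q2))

q0=T, q2=F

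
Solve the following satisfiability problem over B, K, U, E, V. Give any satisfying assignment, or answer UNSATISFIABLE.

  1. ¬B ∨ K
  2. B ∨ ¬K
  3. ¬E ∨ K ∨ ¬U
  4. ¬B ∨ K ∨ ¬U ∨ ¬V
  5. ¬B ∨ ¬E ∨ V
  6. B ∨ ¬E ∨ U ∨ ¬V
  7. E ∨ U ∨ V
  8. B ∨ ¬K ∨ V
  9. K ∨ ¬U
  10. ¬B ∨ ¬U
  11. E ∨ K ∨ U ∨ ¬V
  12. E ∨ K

B = False, K = False, U = False, E = True, V = False

Set B = False.
  then (B ∨ ¬K) forces K = False.
  then (K ∨ ¬U) forces U = False.
  then (E ∨ K) forces E = True.
  then (B ∨ ¬E ∨ U ∨ ¬V) forces V = False.
All clauses satisfied.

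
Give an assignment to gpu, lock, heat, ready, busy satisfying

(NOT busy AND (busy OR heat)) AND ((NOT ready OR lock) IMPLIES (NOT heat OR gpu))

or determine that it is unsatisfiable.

gpu = True, lock = True, heat = True, ready = True, busy = False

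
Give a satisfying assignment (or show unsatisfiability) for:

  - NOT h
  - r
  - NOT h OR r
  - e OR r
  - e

h: False, r: True, e: True

Unit clause (NOT h) forces h = False.
Unit clause (r) forces r = True.
Unit clause (e) forces e = True.
Check each clause:
  (NOT h): NOT h holds.
  (r): r holds.
  (NOT h OR r): NOT h holds.
  (e OR r): e holds.
  (e): e holds.
All clauses satisfied.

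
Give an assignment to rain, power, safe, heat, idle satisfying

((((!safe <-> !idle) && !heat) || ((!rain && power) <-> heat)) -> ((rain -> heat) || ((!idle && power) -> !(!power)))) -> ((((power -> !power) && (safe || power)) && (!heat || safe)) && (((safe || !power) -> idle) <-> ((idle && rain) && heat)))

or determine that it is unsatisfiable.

rain: False, power: False, safe: True, heat: True, idle: False

  ((((!safe <-> !idle) && !heat) || ((!rain && power) <-> heat)) -> ((rain -> heat) || ((!idle && power) -> !(!power)))) -> ((((power -> !power) && (safe || power)) && (!heat || safe)) && (((safe || !power) -> idle) <-> ((idle && rain) && heat))) = True
    (((!safe <-> !idle) && !heat) || ((!rain && power) <-> heat)) -> ((rain -> heat) || ((!idle && power) -> !(!power))) = True
      ((!safe <-> !idle) && !heat) || ((!rain && power) <-> heat) = False
        (!safe <-> !idle) && !heat = False
          !safe <-> !idle = False
            !safe = False
            !idle = True
          !heat = False
        (!rain && power) <-> heat = False
          !rain && power = False
            !rain = True
      (rain -> heat) || ((!idle && power) -> !(!power)) = True
        rain -> heat = True
        (!idle && power) -> !(!power) = True
          !idle && power = False
            !idle = True
          !(!power) = False
            !power = True
    (((power -> !power) && (safe || power)) && (!heat || safe)) && (((safe || !power) -> idle) <-> ((idle && rain) && heat)) = True
      ((power -> !power) && (safe || power)) && (!heat || safe) = True
        (power -> !power) && (safe || power) = True
          power -> !power = True
            !power = True
          safe || power = True
        !heat || safe = True
          !heat = False
      ((safe || !power) -> idle) <-> ((idle && rain) && heat) = True
        (safe || !power) -> idle = False
          safe || !power = True
            !power = True
        (idle && rain) && heat = False
          idle && rain = False
The formula evaluates to True.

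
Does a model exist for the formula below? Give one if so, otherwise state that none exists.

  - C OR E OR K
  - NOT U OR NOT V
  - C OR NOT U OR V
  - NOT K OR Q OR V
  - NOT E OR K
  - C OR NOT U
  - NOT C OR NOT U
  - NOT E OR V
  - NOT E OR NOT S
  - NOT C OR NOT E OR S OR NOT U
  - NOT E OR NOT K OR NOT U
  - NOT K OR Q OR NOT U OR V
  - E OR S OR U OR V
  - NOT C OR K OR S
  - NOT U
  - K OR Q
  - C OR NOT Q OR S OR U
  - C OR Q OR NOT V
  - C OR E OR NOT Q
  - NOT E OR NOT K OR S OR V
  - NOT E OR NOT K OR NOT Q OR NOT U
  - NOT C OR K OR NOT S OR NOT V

Unit clause (NOT U) forces U = False.
Set K = True.
Set E = False.
Set S = False.
  then (E OR S OR U OR V) forces V = True.
Set Q = True.
  then (C OR NOT Q OR S OR U) forces C = True.
All clauses satisfied.

K = True, E = False, U = False, S = False, V = True, Q = True, C = True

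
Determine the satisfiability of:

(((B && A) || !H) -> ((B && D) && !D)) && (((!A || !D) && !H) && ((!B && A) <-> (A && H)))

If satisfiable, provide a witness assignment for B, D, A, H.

Case H = True: the conjunct !H is False.
Case H = False: the formula simplifies to ((B && D) && !D) && ((!A || !D) && !((!B && A))).
  D = True: the conjunct !D is False.
  D = False: the conjunct D is False.
Both cases fail — unsatisfiable.

UNSATISFIABLE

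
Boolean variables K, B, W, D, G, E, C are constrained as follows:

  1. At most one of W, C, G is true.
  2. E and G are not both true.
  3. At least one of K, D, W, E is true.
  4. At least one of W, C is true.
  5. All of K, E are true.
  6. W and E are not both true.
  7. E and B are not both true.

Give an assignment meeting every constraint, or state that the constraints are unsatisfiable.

K=T, B=F, W=F, D=F, G=F, E=T, C=T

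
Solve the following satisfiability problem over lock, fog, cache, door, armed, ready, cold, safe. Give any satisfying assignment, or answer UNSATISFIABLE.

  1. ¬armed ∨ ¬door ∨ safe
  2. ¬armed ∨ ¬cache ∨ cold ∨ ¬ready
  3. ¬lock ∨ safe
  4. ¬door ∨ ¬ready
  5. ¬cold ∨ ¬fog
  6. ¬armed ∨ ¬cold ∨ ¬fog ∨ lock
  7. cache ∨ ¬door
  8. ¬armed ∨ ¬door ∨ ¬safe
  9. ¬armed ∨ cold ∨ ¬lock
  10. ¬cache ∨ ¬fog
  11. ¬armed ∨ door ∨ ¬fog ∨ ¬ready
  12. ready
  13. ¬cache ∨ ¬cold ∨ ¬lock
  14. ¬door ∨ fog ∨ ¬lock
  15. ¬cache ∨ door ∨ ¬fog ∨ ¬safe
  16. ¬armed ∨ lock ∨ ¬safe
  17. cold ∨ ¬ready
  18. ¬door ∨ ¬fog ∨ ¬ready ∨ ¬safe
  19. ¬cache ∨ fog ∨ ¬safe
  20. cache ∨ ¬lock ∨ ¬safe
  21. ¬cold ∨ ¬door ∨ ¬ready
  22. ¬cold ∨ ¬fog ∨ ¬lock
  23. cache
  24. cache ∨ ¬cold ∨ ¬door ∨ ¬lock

Unit clause (ready) forces ready = True.
In (cold ∨ ¬ready) only cold is left, so cold = True.
In (¬cold ∨ ¬door ∨ ¬ready) only ¬door is left, so door = False.
Unit clause (cache) forces cache = True.
In (¬cold ∨ ¬fog) only ¬fog is left, so fog = False.
In (¬cache ∨ ¬cold ∨ ¬lock) only ¬lock is left, so lock = False.
In (¬cache ∨ fog ∨ ¬safe) only ¬safe is left, so safe = False.
Set armed = True.
All clauses satisfied.

lock = False; fog = False; cache = True; door = False; armed = True; ready = True; cold = True; safe = False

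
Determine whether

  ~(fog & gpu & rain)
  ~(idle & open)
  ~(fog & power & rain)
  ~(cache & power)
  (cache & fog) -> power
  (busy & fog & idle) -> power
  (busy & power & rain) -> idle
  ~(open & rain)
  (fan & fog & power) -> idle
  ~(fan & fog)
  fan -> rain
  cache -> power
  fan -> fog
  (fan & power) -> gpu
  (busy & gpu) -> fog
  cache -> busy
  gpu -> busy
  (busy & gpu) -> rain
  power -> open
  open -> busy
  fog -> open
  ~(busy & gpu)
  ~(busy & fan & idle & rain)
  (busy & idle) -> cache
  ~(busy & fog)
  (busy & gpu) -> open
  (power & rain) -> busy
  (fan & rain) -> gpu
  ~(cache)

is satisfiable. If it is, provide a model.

busy = False, open = False, power = False, fan = False, idle = False, cache = False, gpu = False, rain = False, fog = False

Unit clause (~cache) forces cache = False.
Set busy = False.
  then (busy | ~gpu) forces gpu = False.
  then (busy | ~open) forces open = False.
  then (open | ~power) forces power = False.
  then (~fog | open) forces fog = False.
  then (~fan | fog) forces fan = False.
Set idle = False.
Set rain = False.
All clauses satisfied.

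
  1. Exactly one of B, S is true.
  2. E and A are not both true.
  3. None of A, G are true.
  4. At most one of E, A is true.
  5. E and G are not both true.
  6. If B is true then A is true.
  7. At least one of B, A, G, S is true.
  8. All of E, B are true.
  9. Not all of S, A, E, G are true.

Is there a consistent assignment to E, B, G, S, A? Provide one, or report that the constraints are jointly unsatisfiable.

No satisfying assignment exists.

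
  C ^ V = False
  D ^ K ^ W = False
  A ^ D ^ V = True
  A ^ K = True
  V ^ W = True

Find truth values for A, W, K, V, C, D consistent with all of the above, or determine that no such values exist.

Unsatisfiable — no assignment works.

Adding constraints 2, 3, 4, 5 mod 2: every variable appears an even number of times on the left, so the left side is 0.
But the right sides sum to 1 (mod 2). 0 ≠ 1 — the system is inconsistent.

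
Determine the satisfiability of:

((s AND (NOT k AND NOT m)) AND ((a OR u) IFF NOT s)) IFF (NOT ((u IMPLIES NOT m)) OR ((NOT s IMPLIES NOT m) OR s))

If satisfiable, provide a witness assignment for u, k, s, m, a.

u=F, k=F, s=F, m=T, a=T

  ((s AND (NOT k AND NOT m)) AND ((a OR u) IFF NOT s)) IFF (NOT ((u IMPLIES NOT m)) OR ((NOT s IMPLIES NOT m) OR s)) = True
    (s AND (NOT k AND NOT m)) AND ((a OR u) IFF NOT s) = False
      s AND (NOT k AND NOT m) = False
        NOT k AND NOT m = False
          NOT k = True
          NOT m = False
      (a OR u) IFF NOT s = True
        a OR u = True
        NOT s = True
    NOT ((u IMPLIES NOT m)) OR ((NOT s IMPLIES NOT m) OR s) = False
      NOT ((u IMPLIES NOT m)) = False
        u IMPLIES NOT m = True
          NOT m = False
      (NOT s IMPLIES NOT m) OR s = False
        NOT s IMPLIES NOT m = False
          NOT s = True
          NOT m = False
The formula evaluates to True.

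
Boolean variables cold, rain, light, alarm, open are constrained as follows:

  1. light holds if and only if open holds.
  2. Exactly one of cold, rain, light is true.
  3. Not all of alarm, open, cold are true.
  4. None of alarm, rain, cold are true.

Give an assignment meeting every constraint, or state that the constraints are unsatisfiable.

cold: False, rain: False, light: True, alarm: False, open: True

  (1) light=T, open=T — same ✓
  (2) {cold, rain, light}: 1 true — exactly one ✓
  (3) {alarm, open, cold}: 1/3 true — not all ✓
  (4) {alarm, rain, cold}: 0 true — none ✓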